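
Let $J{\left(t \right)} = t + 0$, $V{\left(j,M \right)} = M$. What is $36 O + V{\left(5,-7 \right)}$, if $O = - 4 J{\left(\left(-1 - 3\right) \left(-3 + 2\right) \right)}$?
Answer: $-583$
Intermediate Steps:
$J{\left(t \right)} = t$
$O = -16$ ($O = - 4 \left(-1 - 3\right) \left(-3 + 2\right) = - 4 \left(\left(-4\right) \left(-1\right)\right) = \left(-4\right) 4 = -16$)
$36 O + V{\left(5,-7 \right)} = 36 \left(-16\right) - 7 = -576 - 7 = -583$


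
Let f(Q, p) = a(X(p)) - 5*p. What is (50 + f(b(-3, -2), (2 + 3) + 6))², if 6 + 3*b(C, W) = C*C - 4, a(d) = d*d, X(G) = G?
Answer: 13456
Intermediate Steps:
a(d) = d²
b(C, W) = -10/3 + C²/3 (b(C, W) = -2 + (C*C - 4)/3 = -2 + (C² - 4)/3 = -2 + (-4 + C²)/3 = -2 + (-4/3 + C²/3) = -10/3 + C²/3)
f(Q, p) = p² - 5*p
(50 + f(b(-3, -2), (2 + 3) + 6))² = (50 + ((2 + 3) + 6)*(-5 + ((2 + 3) + 6)))² = (50 + (5 + 6)*(-5 + (5 + 6)))² = (50 + 11*(-5 + 11))² = (50 + 11*6)² = (50 + 66)² = 116² = 13456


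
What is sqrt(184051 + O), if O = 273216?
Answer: sqrt(457267) ≈ 676.21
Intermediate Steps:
sqrt(184051 + O) = sqrt(184051 + 273216) = sqrt(457267)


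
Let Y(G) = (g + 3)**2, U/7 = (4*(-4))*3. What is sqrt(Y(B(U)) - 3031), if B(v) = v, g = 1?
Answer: 3*I*sqrt(335) ≈ 54.909*I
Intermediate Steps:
U = -336 (U = 7*((4*(-4))*3) = 7*(-16*3) = 7*(-48) = -336)
Y(G) = 16 (Y(G) = (1 + 3)**2 = 4**2 = 16)
sqrt(Y(B(U)) - 3031) = sqrt(16 - 3031) = sqrt(-3015) = 3*I*sqrt(335)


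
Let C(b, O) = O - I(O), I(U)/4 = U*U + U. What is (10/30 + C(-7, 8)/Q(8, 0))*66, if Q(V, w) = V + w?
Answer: -2288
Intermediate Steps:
I(U) = 4*U + 4*U² (I(U) = 4*(U*U + U) = 4*(U² + U) = 4*(U + U²) = 4*U + 4*U²)
C(b, O) = O - 4*O*(1 + O)
(10/30 + C(-7, 8)/Q(8, 0))*66 = (10/30 + (8*(-3 - 4*8))/(8 + 0))*66 = (10*(1/30) + (8*(-3 - 32))/8)*66 = (⅓ + (8*(-35))*(⅛))*66 = (⅓ - 280*⅛)*66 = (⅓ - 35)*66 = -104/3*66 = -2288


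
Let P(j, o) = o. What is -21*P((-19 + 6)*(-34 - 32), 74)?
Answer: -1554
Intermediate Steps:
-21*P((-19 + 6)*(-34 - 32), 74) = -21*74 = -1554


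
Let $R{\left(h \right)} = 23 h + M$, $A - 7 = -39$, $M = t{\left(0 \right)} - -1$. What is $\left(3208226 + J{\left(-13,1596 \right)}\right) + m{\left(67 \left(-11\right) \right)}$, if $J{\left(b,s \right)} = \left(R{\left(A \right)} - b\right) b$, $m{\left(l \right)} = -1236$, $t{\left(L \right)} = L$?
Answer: $3216376$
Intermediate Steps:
$M = 1$ ($M = 0 - -1 = 0 + 1 = 1$)
$A = -32$ ($A = 7 - 39 = -32$)
$R{\left(h \right)} = 1 + 23 h$ ($R{\left(h \right)} = 23 h + 1 = 1 + 23 h$)
$J{\left(b,s \right)} = b \left(-735 - b\right)$ ($J{\left(b,s \right)} = \left(\left(1 + 23 \left(-32\right)\right) - b\right) b = \left(\left(1 - 736\right) - b\right) b = \left(-735 - b\right) b = b \left(-735 - b\right)$)
$\left(3208226 + J{\left(-13,1596 \right)}\right) + m{\left(67 \left(-11\right) \right)} = \left(3208226 - - 13 \left(735 - 13\right)\right) - 1236 = \left(3208226 - \left(-13\right) 722\right) - 1236 = \left(3208226 + 9386\right) - 1236 = 3217612 - 1236 = 3216376$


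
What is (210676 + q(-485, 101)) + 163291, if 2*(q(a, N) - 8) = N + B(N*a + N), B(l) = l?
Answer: 699167/2 ≈ 3.4958e+5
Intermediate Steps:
q(a, N) = 8 + N + N*a/2 (q(a, N) = 8 + (N + (N*a + N))/2 = 8 + (N + (N + N*a))/2 = 8 + (2*N + N*a)/2 = 8 + (N + N*a/2) = 8 + N + N*a/2)
(210676 + q(-485, 101)) + 163291 = (210676 + (8 + 101 + (1/2)*101*(-485))) + 163291 = (210676 + (8 + 101 - 48985/2)) + 163291 = (210676 - 48767/2) + 163291 = 372585/2 + 163291 = 699167/2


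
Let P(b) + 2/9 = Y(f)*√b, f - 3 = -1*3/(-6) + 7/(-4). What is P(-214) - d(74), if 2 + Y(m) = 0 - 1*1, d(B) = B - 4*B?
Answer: 1996/9 - 3*I*√214 ≈ 221.78 - 43.886*I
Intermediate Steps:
d(B) = -3*B
f = 7/4 (f = 3 + (-1*3/(-6) + 7/(-4)) = 3 + (-3*(-⅙) + 7*(-¼)) = 3 + (½ - 7/4) = 3 - 5/4 = 7/4 ≈ 1.7500)
Y(m) = -3 (Y(m) = -2 + (0 - 1*1) = -2 + (0 - 1) = -2 - 1 = -3)
P(b) = -2/9 - 3*√b
P(-214) - d(74) = (-2/9 - 3*I*√214) - (-3)*74 = (-2/9 - 3*I*√214) - 1*(-222) = (-2/9 - 3*I*√214) + 222 = 1996/9 - 3*I*√214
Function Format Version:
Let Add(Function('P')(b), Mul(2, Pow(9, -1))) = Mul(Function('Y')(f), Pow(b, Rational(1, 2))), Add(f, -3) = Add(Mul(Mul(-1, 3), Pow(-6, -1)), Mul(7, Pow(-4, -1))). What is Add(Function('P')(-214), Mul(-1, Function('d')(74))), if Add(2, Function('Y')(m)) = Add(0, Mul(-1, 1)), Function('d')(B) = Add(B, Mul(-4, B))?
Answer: Add(Rational(1996, 9), Mul(-3, I, Pow(214, Rational(1, 2)))) ≈ Add(221.78, Mul(-43.886, I))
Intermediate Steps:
Function('d')(B) = Mul(-3, B)
f = Rational(7, 4) (f = Add(3, Add(Mul(Mul(-1, 3), Pow(-6, -1)), Mul(7, Pow(-4, -1)))) = Add(3, Add(Mul(-3, Rational(-1, 6)), Mul(7, Rational(-1, 4)))) = Add(3, Add(Rational(1, 2), Rational(-7, 4))) = Add(3, Rational(-5, 4)) = Rational(7, 4) ≈ 1.7500)
Function('Y')(m) = -3 (Function('Y')(m) = Add(-2, Add(0, Mul(-1, 1))) = Add(-2, Add(0, -1)) = Add(-2, -1) = -3)
Function('P')(b) = Add(Rational(-2, 9), Mul(-3, Pow(b, Rational(1, 2))))
Add(Function('P')(-214), Mul(-1, Function('d')(74))) = Add(Add(Rational(-2, 9), Mul(-3, Pow(-214, Rational(1, 2)))), Mul(-1, Mul(-3, 74))) = Add(Add(Rational(-2, 9), Mul(-3, Mul(I, Pow(214, Rational(1, 2))))), Mul(-1, -222)) = Add(Add(Rational(-2, 9), Mul(-3, I, Pow(214, Rational(1, 2)))), 222) = Add(Rational(1996, 9), Mul(-3, I, Pow(214, Rational(1, 2))))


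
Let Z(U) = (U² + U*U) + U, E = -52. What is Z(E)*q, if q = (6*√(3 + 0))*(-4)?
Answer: -128544*√3 ≈ -2.2264e+5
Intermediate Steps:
Z(U) = U + 2*U² (Z(U) = (U² + U²) + U = 2*U² + U = U + 2*U²)
q = -24*√3 (q = (6*√3)*(-4) = -24*√3 ≈ -41.569)
Z(E)*q = (-52*(1 + 2*(-52)))*(-24*√3) = (-52*(1 - 104))*(-24*√3) = (-52*(-103))*(-24*√3) = 5356*(-24*√3) = -128544*√3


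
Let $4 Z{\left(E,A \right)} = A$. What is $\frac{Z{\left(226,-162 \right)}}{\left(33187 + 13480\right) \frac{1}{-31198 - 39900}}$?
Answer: $\frac{2879469}{46667} \approx 61.702$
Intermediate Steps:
$Z{\left(E,A \right)} = \frac{A}{4}$
$\frac{Z{\left(226,-162 \right)}}{\left(33187 + 13480\right) \frac{1}{-31198 - 39900}} = \frac{\frac{1}{4} \left(-162\right)}{\left(33187 + 13480\right) \frac{1}{-31198 - 39900}} = - \frac{81}{2 \frac{46667}{-71098}} = - \frac{81}{2 \cdot 46667 \left(- \frac{1}{71098}\right)} = - \frac{81}{2 \left(- \frac{46667}{71098}\right)} = \left(- \frac{81}{2}\right) \left(- \frac{71098}{46667}\right) = \frac{2879469}{46667}$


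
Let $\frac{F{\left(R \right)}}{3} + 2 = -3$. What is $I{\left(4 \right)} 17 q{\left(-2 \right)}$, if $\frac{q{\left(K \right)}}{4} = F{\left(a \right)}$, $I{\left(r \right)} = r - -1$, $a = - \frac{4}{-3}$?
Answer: $-5100$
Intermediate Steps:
$a = \frac{4}{3}$ ($a = \left(-4\right) \left(- \frac{1}{3}\right) = \frac{4}{3} \approx 1.3333$)
$F{\left(R \right)} = -15$ ($F{\left(R \right)} = -6 + 3 \left(-3\right) = -6 - 9 = -15$)
$I{\left(r \right)} = 1 + r$ ($I{\left(r \right)} = r + 1 = 1 + r$)
$q{\left(K \right)} = -60$ ($q{\left(K \right)} = 4 \left(-15\right) = -60$)
$I{\left(4 \right)} 17 q{\left(-2 \right)} = \left(1 + 4\right) 17 \left(-60\right) = 5 \cdot 17 \left(-60\right) = 85 \left(-60\right) = -5100$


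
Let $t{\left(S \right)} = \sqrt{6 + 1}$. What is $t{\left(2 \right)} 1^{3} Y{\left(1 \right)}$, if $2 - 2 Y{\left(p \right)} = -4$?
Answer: $3 \sqrt{7} \approx 7.9373$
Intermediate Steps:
$t{\left(S \right)} = \sqrt{7}$
$Y{\left(p \right)} = 3$ ($Y{\left(p \right)} = 1 - -2 = 1 + 2 = 3$)
$t{\left(2 \right)} 1^{3} Y{\left(1 \right)} = \sqrt{7} \cdot 1^{3} \cdot 3 = \sqrt{7} \cdot 1 \cdot 3 = \sqrt{7} \cdot 3 = 3 \sqrt{7}$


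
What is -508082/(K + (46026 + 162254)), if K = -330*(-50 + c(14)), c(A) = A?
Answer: -254041/110080 ≈ -2.3078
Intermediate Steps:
K = 11880 (K = -330*(-50 + 14) = -330*(-36) = 11880)
-508082/(K + (46026 + 162254)) = -508082/(11880 + (46026 + 162254)) = -508082/(11880 + 208280) = -508082/220160 = -508082*1/220160 = -254041/110080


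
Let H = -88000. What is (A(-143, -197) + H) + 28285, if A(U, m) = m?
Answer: -59912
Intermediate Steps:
(A(-143, -197) + H) + 28285 = (-197 - 88000) + 28285 = -88197 + 28285 = -59912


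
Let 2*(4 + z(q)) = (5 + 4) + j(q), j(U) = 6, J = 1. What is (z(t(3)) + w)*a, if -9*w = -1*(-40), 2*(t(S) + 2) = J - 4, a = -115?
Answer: 1955/18 ≈ 108.61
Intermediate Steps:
t(S) = -7/2 (t(S) = -2 + (1 - 4)/2 = -2 + (½)*(-3) = -2 - 3/2 = -7/2)
z(q) = 7/2 (z(q) = -4 + ((5 + 4) + 6)/2 = -4 + (9 + 6)/2 = -4 + (½)*15 = -4 + 15/2 = 7/2)
w = -40/9 (w = -(-1)*(-40)/9 = -⅑*40 = -40/9 ≈ -4.4444)
(z(t(3)) + w)*a = (7/2 - 40/9)*(-115) = -17/18*(-115) = 1955/18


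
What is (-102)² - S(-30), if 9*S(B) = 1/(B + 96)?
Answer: 6179975/594 ≈ 10404.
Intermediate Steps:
S(B) = 1/(9*(96 + B)) (S(B) = 1/(9*(B + 96)) = 1/(9*(96 + B)))
(-102)² - S(-30) = (-102)² - 1/(9*(96 - 30)) = 10404 - 1/(9*66) = 10404 - 1*1/594 = 10404 - 1/594 = 6179975/594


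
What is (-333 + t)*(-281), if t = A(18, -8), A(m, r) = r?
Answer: 95821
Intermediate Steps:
t = -8
(-333 + t)*(-281) = (-333 - 8)*(-281) = -341*(-281) = 95821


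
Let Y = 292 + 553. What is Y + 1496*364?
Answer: 545389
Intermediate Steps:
Y = 845
Y + 1496*364 = 845 + 1496*364 = 845 + 544544 = 545389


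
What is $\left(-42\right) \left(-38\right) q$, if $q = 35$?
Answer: $55860$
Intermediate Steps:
$\left(-42\right) \left(-38\right) q = \left(-42\right) \left(-38\right) 35 = 1596 \cdot 35 = 55860$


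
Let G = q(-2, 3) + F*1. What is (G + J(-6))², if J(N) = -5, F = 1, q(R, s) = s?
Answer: 1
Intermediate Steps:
G = 4 (G = 3 + 1*1 = 3 + 1 = 4)
(G + J(-6))² = (4 - 5)² = (-1)² = 1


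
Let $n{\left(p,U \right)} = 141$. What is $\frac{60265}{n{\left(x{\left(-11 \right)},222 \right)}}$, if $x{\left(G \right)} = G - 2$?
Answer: $\frac{60265}{141} \approx 427.41$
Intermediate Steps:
$x{\left(G \right)} = -2 + G$
$\frac{60265}{n{\left(x{\left(-11 \right)},222 \right)}} = \frac{60265}{141}$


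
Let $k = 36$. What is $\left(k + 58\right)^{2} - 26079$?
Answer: $-17243$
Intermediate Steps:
$\left(k + 58\right)^{2} - 26079 = \left(36 + 58\right)^{2} - 26079 = 94^{2} - 26079 = 8836 - 26079 = -17243$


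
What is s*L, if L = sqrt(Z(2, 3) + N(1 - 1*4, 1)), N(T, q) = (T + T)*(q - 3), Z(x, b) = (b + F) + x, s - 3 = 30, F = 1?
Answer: 99*sqrt(2) ≈ 140.01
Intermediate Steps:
s = 33 (s = 3 + 30 = 33)
Z(x, b) = 1 + b + x (Z(x, b) = (b + 1) + x = (1 + b) + x = 1 + b + x)
N(T, q) = 2*T*(-3 + q) (N(T, q) = (2*T)*(-3 + q) = 2*T*(-3 + q))
L = 3*sqrt(2) (L = sqrt((1 + 3 + 2) + 2*(1 - 1*4)*(-3 + 1)) = sqrt(6 + 2*(1 - 4)*(-2)) = sqrt(6 + 2*(-3)*(-2)) = sqrt(6 + 12) = sqrt(18) = 3*sqrt(2) ≈ 4.2426)
s*L = 33*(3*sqrt(2)) = 99*sqrt(2)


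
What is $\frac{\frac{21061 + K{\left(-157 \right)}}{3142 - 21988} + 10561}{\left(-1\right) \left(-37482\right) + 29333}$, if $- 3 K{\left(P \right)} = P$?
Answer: $\frac{298517239}{1888793235} \approx 0.15805$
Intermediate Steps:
$K{\left(P \right)} = - \frac{P}{3}$
$\frac{\frac{21061 + K{\left(-157 \right)}}{3142 - 21988} + 10561}{\left(-1\right) \left(-37482\right) + 29333} = \frac{\frac{21061 - - \frac{157}{3}}{3142 - 21988} + 10561}{\left(-1\right) \left(-37482\right) + 29333} = \frac{\frac{21061 + \frac{157}{3}}{-18846} + 10561}{37482 + 29333} = \frac{\frac{63340}{3} \left(- \frac{1}{18846}\right) + 10561}{66815} = \left(- \frac{31670}{28269} + 10561\right) \frac{1}{66815} = \frac{298517239}{28269} \cdot \frac{1}{66815} = \frac{298517239}{1888793235}$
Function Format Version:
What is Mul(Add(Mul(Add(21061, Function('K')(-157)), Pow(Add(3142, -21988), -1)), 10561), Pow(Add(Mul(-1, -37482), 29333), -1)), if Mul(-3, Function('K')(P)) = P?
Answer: Rational(298517239, 1888793235) ≈ 0.15805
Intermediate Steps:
Function('K')(P) = Mul(Rational(-1, 3), P)
Mul(Add(Mul(Add(21061, Function('K')(-157)), Pow(Add(3142, -21988), -1)), 10561), Pow(Add(Mul(-1, -37482), 29333), -1)) = Mul(Add(Mul(Add(21061, Mul(Rational(-1, 3), -157)), Pow(Add(3142, -21988), -1)), 10561), Pow(Add(Mul(-1, -37482), 29333), -1)) = Mul(Add(Mul(Add(21061, Rational(157, 3)), Pow(-18846, -1)), 10561), Pow(Add(37482, 29333), -1)) = Mul(Add(Mul(Rational(63340, 3), Rational(-1, 18846)), 10561), Pow(66815, -1)) = Mul(Add(Rational(-31670, 28269), 10561), Rational(1, 66815)) = Mul(Rational(298517239, 28269), Rational(1, 66815)) = Rational(298517239, 1888793235)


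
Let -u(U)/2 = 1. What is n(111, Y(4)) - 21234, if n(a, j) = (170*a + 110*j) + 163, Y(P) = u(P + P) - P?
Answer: -2861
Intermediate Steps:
u(U) = -2 (u(U) = -2*1 = -2)
Y(P) = -2 - P
n(a, j) = 163 + 110*j + 170*a (n(a, j) = (110*j + 170*a) + 163 = 163 + 110*j + 170*a)
n(111, Y(4)) - 21234 = (163 + 110*(-2 - 1*4) + 170*111) - 21234 = (163 + 110*(-2 - 4) + 18870) - 21234 = (163 + 110*(-6) + 18870) - 21234 = (163 - 660 + 18870) - 21234 = 18373 - 21234 = -2861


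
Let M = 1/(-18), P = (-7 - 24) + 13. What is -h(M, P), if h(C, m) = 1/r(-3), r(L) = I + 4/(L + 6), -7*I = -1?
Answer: -21/31 ≈ -0.67742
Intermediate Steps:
I = ⅐ (I = -⅐*(-1) = ⅐ ≈ 0.14286)
P = -18 (P = -31 + 13 = -18)
r(L) = ⅐ + 4/(6 + L) (r(L) = ⅐ + 4/(L + 6) = ⅐ + 4/(6 + L))
M = -1/18 ≈ -0.055556
h(C, m) = 21/31 (h(C, m) = 1/((34 - 3)/(7*(6 - 3))) = 1/((⅐)*31/3) = 1/((⅐)*(⅓)*31) = 1/(31/21) = 21/31)
-h(M, P) = -1*21/31 = -21/31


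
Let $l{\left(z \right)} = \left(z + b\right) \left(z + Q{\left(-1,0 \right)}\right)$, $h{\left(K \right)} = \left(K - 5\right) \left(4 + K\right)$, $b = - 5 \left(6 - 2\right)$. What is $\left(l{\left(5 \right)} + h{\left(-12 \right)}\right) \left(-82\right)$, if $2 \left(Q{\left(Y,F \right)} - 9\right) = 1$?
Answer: $6683$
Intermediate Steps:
$Q{\left(Y,F \right)} = \frac{19}{2}$ ($Q{\left(Y,F \right)} = 9 + \frac{1}{2} \cdot 1 = 9 + \frac{1}{2} = \frac{19}{2}$)
$b = -20$ ($b = \left(-5\right) 4 = -20$)
$h{\left(K \right)} = \left(-5 + K\right) \left(4 + K\right)$
$l{\left(z \right)} = \left(-20 + z\right) \left(\frac{19}{2} + z\right)$ ($l{\left(z \right)} = \left(z - 20\right) \left(z + \frac{19}{2}\right) = \left(-20 + z\right) \left(\frac{19}{2} + z\right)$)
$\left(l{\left(5 \right)} + h{\left(-12 \right)}\right) \left(-82\right) = \left(\left(-190 + 5^{2} - \frac{105}{2}\right) - \left(8 - 144\right)\right) \left(-82\right) = \left(\left(-190 + 25 - \frac{105}{2}\right) + \left(-20 + 144 + 12\right)\right) \left(-82\right) = \left(- \frac{435}{2} + 136\right) \left(-82\right) = \left(- \frac{163}{2}\right) \left(-82\right) = 6683$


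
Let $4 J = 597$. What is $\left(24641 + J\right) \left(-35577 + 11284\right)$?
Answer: $- \frac{2408918173}{4} \approx -6.0223 \cdot 10^{8}$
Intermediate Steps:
$J = \frac{597}{4}$ ($J = \frac{1}{4} \cdot 597 = \frac{597}{4} \approx 149.25$)
$\left(24641 + J\right) \left(-35577 + 11284\right) = \left(24641 + \frac{597}{4}\right) \left(-35577 + 11284\right) = \frac{99161}{4} \left(-24293\right) = - \frac{2408918173}{4}$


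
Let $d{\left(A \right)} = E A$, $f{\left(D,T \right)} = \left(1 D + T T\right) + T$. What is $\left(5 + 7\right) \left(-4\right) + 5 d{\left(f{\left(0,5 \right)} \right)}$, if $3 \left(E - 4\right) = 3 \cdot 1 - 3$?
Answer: $552$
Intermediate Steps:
$E = 4$ ($E = 4 + \frac{3 \cdot 1 - 3}{3} = 4 + \frac{3 - 3}{3} = 4 + \frac{1}{3} \cdot 0 = 4 + 0 = 4$)
$f{\left(D,T \right)} = D + T + T^{2}$ ($f{\left(D,T \right)} = \left(D + T^{2}\right) + T = D + T + T^{2}$)
$d{\left(A \right)} = 4 A$
$\left(5 + 7\right) \left(-4\right) + 5 d{\left(f{\left(0,5 \right)} \right)} = \left(5 + 7\right) \left(-4\right) + 5 \cdot 4 \left(0 + 5 + 5^{2}\right) = 12 \left(-4\right) + 5 \cdot 4 \left(0 + 5 + 25\right) = -48 + 5 \cdot 4 \cdot 30 = -48 + 5 \cdot 120 = -48 + 600 = 552$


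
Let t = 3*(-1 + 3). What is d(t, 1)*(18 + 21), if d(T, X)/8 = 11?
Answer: 3432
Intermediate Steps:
t = 6 (t = 3*2 = 6)
d(T, X) = 88 (d(T, X) = 8*11 = 88)
d(t, 1)*(18 + 21) = 88*(18 + 21) = 88*39 = 3432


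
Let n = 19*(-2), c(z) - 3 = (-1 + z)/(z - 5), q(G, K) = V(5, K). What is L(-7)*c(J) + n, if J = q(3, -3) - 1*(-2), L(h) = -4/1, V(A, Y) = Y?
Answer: -154/3 ≈ -51.333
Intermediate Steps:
q(G, K) = K
L(h) = -4 (L(h) = -4*1 = -4)
J = -1 (J = -3 - 1*(-2) = -3 + 2 = -1)
c(z) = 3 + (-1 + z)/(-5 + z) (c(z) = 3 + (-1 + z)/(z - 5) = 3 + (-1 + z)/(-5 + z))
n = -38
L(-7)*c(J) + n = -16*(-4 - 1)/(-5 - 1) - 38 = -16*(-5)/(-6) - 38 = -16*(-1)*(-5)/6 - 38 = -4*10/3 - 38 = -40/3 - 38 = -154/3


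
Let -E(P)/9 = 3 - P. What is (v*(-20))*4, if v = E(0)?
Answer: 2160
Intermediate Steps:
E(P) = -27 + 9*P (E(P) = -9*(3 - P) = -27 + 9*P)
v = -27 (v = -27 + 9*0 = -27 + 0 = -27)
(v*(-20))*4 = -27*(-20)*4 = 540*4 = 2160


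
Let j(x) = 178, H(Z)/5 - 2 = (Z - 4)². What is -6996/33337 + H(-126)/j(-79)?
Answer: 26566647/55981 ≈ 474.57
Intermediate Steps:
H(Z) = 10 + 5*(-4 + Z)² (H(Z) = 10 + 5*(Z - 4)² = 10 + 5*(-4 + Z)²)
-6996/33337 + H(-126)/j(-79) = -6996/33337 + (10 + 5*(-4 - 126)²)/178 = -6996*1/33337 + (10 + 5*(-130)²)*(1/178) = -132/629 + (10 + 5*16900)*(1/178) = -132/629 + (10 + 84500)*(1/178) = -132/629 + 84510*(1/178) = -132/629 + 42255/89 = 26566647/55981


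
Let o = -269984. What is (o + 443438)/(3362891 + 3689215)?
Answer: 28909/1175351 ≈ 0.024596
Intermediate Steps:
(o + 443438)/(3362891 + 3689215) = (-269984 + 443438)/(3362891 + 3689215) = 173454/7052106 = 173454*(1/7052106) = 28909/1175351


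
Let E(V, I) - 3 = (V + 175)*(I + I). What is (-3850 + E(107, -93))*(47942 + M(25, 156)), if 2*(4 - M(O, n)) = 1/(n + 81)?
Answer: -1279473762497/474 ≈ -2.6993e+9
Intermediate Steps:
M(O, n) = 4 - 1/(2*(81 + n)) (M(O, n) = 4 - 1/(2*(n + 81)) = 4 - 1/(2*(81 + n)))
E(V, I) = 3 + 2*I*(175 + V) (E(V, I) = 3 + (V + 175)*(I + I) = 3 + (175 + V)*(2*I) = 3 + 2*I*(175 + V))
(-3850 + E(107, -93))*(47942 + M(25, 156)) = (-3850 + (3 + 350*(-93) + 2*(-93)*107))*(47942 + (647 + 8*156)/(2*(81 + 156))) = (-3850 + (3 - 32550 - 19902))*(47942 + (1/2)*(647 + 1248)/237) = (-3850 - 52449)*(47942 + (1/2)*(1/237)*1895) = -56299*(47942 + 1895/474) = -56299*22726403/474 = -1279473762497/474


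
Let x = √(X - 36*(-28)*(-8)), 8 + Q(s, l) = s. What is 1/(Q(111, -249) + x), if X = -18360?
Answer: 103/37033 - 6*I*√734/37033 ≈ 0.0027813 - 0.0043894*I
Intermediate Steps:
Q(s, l) = -8 + s
x = 6*I*√734 (x = √(-18360 - 36*(-28)*(-8)) = √(-18360 + 1008*(-8)) = √(-18360 - 8064) = √(-26424) = 6*I*√734 ≈ 162.55*I)
1/(Q(111, -249) + x) = 1/((-8 + 111) + 6*I*√734) = 1/(103 + 6*I*√734)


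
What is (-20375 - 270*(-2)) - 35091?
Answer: -54926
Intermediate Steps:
(-20375 - 270*(-2)) - 35091 = (-20375 + 540) - 35091 = -19835 - 35091 = -54926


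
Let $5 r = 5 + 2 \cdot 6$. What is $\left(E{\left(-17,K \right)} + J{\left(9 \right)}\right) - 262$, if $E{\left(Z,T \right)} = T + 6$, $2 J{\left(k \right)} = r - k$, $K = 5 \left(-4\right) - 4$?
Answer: $- \frac{1414}{5} \approx -282.8$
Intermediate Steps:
$r = \frac{17}{5}$ ($r = \frac{5 + 2 \cdot 6}{5} = \frac{5 + 12}{5} = \frac{1}{5} \cdot 17 = \frac{17}{5} \approx 3.4$)
$K = -24$ ($K = -20 - 4 = -24$)
$J{\left(k \right)} = \frac{17}{10} - \frac{k}{2}$ ($J{\left(k \right)} = \frac{\frac{17}{5} - k}{2} = \frac{17}{10} - \frac{k}{2}$)
$E{\left(Z,T \right)} = 6 + T$
$\left(E{\left(-17,K \right)} + J{\left(9 \right)}\right) - 262 = \left(\left(6 - 24\right) + \left(\frac{17}{10} - \frac{9}{2}\right)\right) - 262 = \left(-18 + \left(\frac{17}{10} - \frac{9}{2}\right)\right) - 262 = \left(-18 - \frac{14}{5}\right) - 262 = - \frac{104}{5} - 262 = - \frac{1414}{5}$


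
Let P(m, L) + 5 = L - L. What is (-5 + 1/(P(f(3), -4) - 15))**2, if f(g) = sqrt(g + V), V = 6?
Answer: 10201/400 ≈ 25.503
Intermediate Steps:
f(g) = sqrt(6 + g) (f(g) = sqrt(g + 6) = sqrt(6 + g))
P(m, L) = -5 (P(m, L) = -5 + (L - L) = -5 + 0 = -5)
(-5 + 1/(P(f(3), -4) - 15))**2 = (-5 + 1/(-5 - 15))**2 = (-5 + 1/(-20))**2 = (-5 - 1/20)**2 = (-101/20)**2 = 10201/400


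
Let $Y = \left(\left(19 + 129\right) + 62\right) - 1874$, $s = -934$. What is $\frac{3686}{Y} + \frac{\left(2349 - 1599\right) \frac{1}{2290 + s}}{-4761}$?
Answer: $- \frac{991573099}{447610176} \approx -2.2153$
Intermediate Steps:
$Y = -1664$ ($Y = \left(148 + 62\right) - 1874 = 210 - 1874 = -1664$)
$\frac{3686}{Y} + \frac{\left(2349 - 1599\right) \frac{1}{2290 + s}}{-4761} = \frac{3686}{-1664} + \frac{\left(2349 - 1599\right) \frac{1}{2290 - 934}}{-4761} = 3686 \left(- \frac{1}{1664}\right) + \frac{750}{1356} \left(- \frac{1}{4761}\right) = - \frac{1843}{832} + 750 \cdot \frac{1}{1356} \left(- \frac{1}{4761}\right) = - \frac{1843}{832} + \frac{125}{226} \left(- \frac{1}{4761}\right) = - \frac{1843}{832} - \frac{125}{1075986} = - \frac{991573099}{447610176}$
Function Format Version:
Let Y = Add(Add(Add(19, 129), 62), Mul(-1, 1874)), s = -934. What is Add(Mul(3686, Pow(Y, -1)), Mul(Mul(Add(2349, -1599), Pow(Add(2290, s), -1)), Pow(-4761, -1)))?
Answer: Rational(-991573099, 447610176) ≈ -2.2153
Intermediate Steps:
Y = -1664 (Y = Add(Add(148, 62), -1874) = Add(210, -1874) = -1664)
Add(Mul(3686, Pow(Y, -1)), Mul(Mul(Add(2349, -1599), Pow(Add(2290, s), -1)), Pow(-4761, -1))) = Add(Mul(3686, Pow(-1664, -1)), Mul(Mul(Add(2349, -1599), Pow(Add(2290, -934), -1)), Pow(-4761, -1))) = Add(Mul(3686, Rational(-1, 1664)), Mul(Mul(750, Pow(1356, -1)), Rational(-1, 4761))) = Add(Rational(-1843, 832), Mul(Mul(750, Rational(1, 1356)), Rational(-1, 4761))) = Add(Rational(-1843, 832), Mul(Rational(125, 226), Rational(-1, 4761))) = Add(Rational(-1843, 832), Rational(-125, 1075986)) = Rational(-991573099, 447610176)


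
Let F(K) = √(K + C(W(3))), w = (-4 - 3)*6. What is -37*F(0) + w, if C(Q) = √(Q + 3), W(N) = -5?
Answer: -42 - 37*2^(¼)*√I ≈ -73.113 - 31.113*I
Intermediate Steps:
C(Q) = √(3 + Q)
w = -42 (w = -7*6 = -42)
F(K) = √(K + I*√2) (F(K) = √(K + √(3 - 5)) = √(K + √(-2)) = √(K + I*√2))
-37*F(0) + w = -37*√(0 + I*√2) - 42 = -37*2^(¼)*√I - 42 = -42 - 37*2^(¼)*√I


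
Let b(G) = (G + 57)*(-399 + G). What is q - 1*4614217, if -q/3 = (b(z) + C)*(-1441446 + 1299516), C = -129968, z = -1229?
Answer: 757070443703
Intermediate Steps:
b(G) = (-399 + G)*(57 + G) (b(G) = (57 + G)*(-399 + G) = (-399 + G)*(57 + G))
q = 757075057920 (q = -3*((-22743 + (-1229)² - 342*(-1229)) - 129968)*(-1441446 + 1299516) = -3*((-22743 + 1510441 + 420318) - 129968)*(-141930) = -3*(1908016 - 129968)*(-141930) = -5334144*(-141930) = -3*(-252358352640) = 757075057920)
q - 1*4614217 = 757075057920 - 1*4614217 = 757075057920 - 4614217 = 757070443703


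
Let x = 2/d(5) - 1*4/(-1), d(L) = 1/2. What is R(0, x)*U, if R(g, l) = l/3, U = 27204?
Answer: 72544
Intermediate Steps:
d(L) = ½
x = 8 (x = 2/(½) - 1*4/(-1) = 2*2 - 4*(-1) = 4 + 4 = 8)
R(g, l) = l/3 (R(g, l) = l*(⅓) = l/3)
R(0, x)*U = ((⅓)*8)*27204 = (8/3)*27204 = 72544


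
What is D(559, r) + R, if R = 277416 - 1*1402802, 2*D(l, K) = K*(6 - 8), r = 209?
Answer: -1125595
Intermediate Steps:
D(l, K) = -K (D(l, K) = (K*(6 - 8))/2 = (K*(-2))/2 = (-2*K)/2 = -K)
R = -1125386 (R = 277416 - 1402802 = -1125386)
D(559, r) + R = -1*209 - 1125386 = -209 - 1125386 = -1125595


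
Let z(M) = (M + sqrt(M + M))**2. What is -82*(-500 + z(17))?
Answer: 14514 - 2788*sqrt(34) ≈ -1742.7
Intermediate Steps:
z(M) = (M + sqrt(2)*sqrt(M))**2 (z(M) = (M + sqrt(2*M))**2 = (M + sqrt(2)*sqrt(M))**2)
-82*(-500 + z(17)) = -82*(-500 + (17 + sqrt(2)*sqrt(17))**2) = -82*(-500 + (17 + sqrt(34))**2) = 41000 - 82*(17 + sqrt(34))**2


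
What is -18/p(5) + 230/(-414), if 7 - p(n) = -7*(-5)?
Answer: 11/126 ≈ 0.087302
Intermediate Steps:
p(n) = -28 (p(n) = 7 - (-7)*(-5) = 7 - 1*35 = 7 - 35 = -28)
-18/p(5) + 230/(-414) = -18/(-28) + 230/(-414) = -18*(-1/28) + 230*(-1/414) = 9/14 - 5/9 = 11/126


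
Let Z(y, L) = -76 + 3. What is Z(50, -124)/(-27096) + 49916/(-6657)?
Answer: -450679325/60126024 ≈ -7.4956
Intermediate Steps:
Z(y, L) = -73
Z(50, -124)/(-27096) + 49916/(-6657) = -73/(-27096) + 49916/(-6657) = -73*(-1/27096) + 49916*(-1/6657) = 73/27096 - 49916/6657 = -450679325/60126024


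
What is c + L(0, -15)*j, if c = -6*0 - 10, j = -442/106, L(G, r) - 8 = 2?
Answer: -2740/53 ≈ -51.698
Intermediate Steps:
L(G, r) = 10 (L(G, r) = 8 + 2 = 10)
j = -221/53 (j = -442*1/106 = -221/53 ≈ -4.1698)
c = -10 (c = 0 - 10 = -10)
c + L(0, -15)*j = -10 + 10*(-221/53) = -10 - 2210/53 = -2740/53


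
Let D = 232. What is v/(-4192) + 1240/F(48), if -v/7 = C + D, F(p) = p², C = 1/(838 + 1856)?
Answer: 31359079/33879744 ≈ 0.92560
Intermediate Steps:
C = 1/2694 ≈ 0.00037120
v = -4375063/2694 (v = -7*(1/2694 + 232) = -7*625009/2694 = -4375063/2694 ≈ -1624.0)
v/(-4192) + 1240/F(48) = -4375063/2694/(-4192) + 1240/(48²) = -4375063/2694*(-1/4192) + 1240/2304 = 4375063/11293248 + 1240*(1/2304) = 4375063/11293248 + 155/288 = 31359079/33879744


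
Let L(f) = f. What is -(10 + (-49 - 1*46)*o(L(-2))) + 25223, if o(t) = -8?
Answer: 24453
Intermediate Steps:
-(10 + (-49 - 1*46)*o(L(-2))) + 25223 = -(10 + (-49 - 1*46)*(-8)) + 25223 = -(10 + (-49 - 46)*(-8)) + 25223 = -(10 - 95*(-8)) + 25223 = -(10 + 760) + 25223 = -1*770 + 25223 = -770 + 25223 = 24453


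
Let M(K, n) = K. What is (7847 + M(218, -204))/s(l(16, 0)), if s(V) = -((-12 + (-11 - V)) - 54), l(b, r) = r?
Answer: 8065/77 ≈ 104.74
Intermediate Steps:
s(V) = 77 + V (s(V) = -((-23 - V) - 54) = -(-77 - V) = 77 + V)
(7847 + M(218, -204))/s(l(16, 0)) = (7847 + 218)/(77 + 0) = 8065/77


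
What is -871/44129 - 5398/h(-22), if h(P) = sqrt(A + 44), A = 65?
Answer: -871/44129 - 5398*sqrt(109)/109 ≈ -517.05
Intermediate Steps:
h(P) = sqrt(109) (h(P) = sqrt(65 + 44) = sqrt(109))
-871/44129 - 5398/h(-22) = -871/44129 - 5398*sqrt(109)/109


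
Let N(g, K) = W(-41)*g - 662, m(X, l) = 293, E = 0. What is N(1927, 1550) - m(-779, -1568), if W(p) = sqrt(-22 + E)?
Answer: -955 + 1927*I*sqrt(22) ≈ -955.0 + 9038.4*I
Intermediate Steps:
W(p) = I*sqrt(22) (W(p) = sqrt(-22 + 0) = sqrt(-22) = I*sqrt(22))
N(g, K) = -662 + I*g*sqrt(22) (N(g, K) = (I*sqrt(22))*g - 662 = I*g*sqrt(22) - 662 = -662 + I*g*sqrt(22))
N(1927, 1550) - m(-779, -1568) = (-662 + I*1927*sqrt(22)) - 1*293 = (-662 + 1927*I*sqrt(22)) - 293 = -955 + 1927*I*sqrt(22)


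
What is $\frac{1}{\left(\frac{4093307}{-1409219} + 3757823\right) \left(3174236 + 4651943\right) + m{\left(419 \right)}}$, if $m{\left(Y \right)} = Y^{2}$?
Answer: $\frac{1409219}{41444247056732447329} \approx 3.4003 \cdot 10^{-14}$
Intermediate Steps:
$\frac{1}{\left(\frac{4093307}{-1409219} + 3757823\right) \left(3174236 + 4651943\right) + m{\left(419 \right)}} = \frac{1}{\left(\frac{4093307}{-1409219} + 3757823\right) \left(3174236 + 4651943\right) + 419^{2}} = \frac{1}{\left(4093307 \left(- \frac{1}{1409219}\right) + 3757823\right) 7826179 + 175561} = \frac{1}{\left(- \frac{4093307}{1409219} + 3757823\right) 7826179 + 175561} = \frac{1}{\frac{5295591476930}{1409219} \cdot 7826179 + 175561} = \frac{1}{\frac{41444246809328550470}{1409219} + 175561} = \frac{1}{\frac{41444247056732447329}{1409219}} = \frac{1409219}{41444247056732447329}$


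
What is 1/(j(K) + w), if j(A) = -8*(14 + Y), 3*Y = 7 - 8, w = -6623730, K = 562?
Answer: -3/19871518 ≈ -1.5097e-7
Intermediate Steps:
Y = -1/3 (Y = (7 - 8)/3 = (1/3)*(-1) = -1/3 ≈ -0.33333)
j(A) = -328/3 (j(A) = -8*(14 - 1/3) = -8*41/3 = -328/3)
1/(j(K) + w) = 1/(-328/3 - 6623730) = 1/(-19871518/3) = -3/19871518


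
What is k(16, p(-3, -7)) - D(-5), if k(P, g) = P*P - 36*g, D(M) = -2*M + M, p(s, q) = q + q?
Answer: 755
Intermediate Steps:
p(s, q) = 2*q
D(M) = -M
k(P, g) = P**2 - 36*g
k(16, p(-3, -7)) - D(-5) = (16**2 - 72*(-7)) - (-1)*(-5) = (256 - 36*(-14)) - 1*5 = (256 + 504) - 5 = 760 - 5 = 755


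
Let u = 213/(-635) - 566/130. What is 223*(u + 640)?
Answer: 233904254/1651 ≈ 1.4167e+5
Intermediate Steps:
u = -7742/1651 (u = 213*(-1/635) - 566*1/130 = -213/635 - 283/65 = -7742/1651 ≈ -4.6893)
223*(u + 640) = 223*(-7742/1651 + 640) = 223*(1048898/1651) = 233904254/1651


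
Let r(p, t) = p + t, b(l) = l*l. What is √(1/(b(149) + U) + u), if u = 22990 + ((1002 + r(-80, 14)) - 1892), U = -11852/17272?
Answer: 2*√50619384160692890635/95860955 ≈ 148.44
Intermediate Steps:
b(l) = l²
U = -2963/4318 (U = -11852*1/17272 = -2963/4318 ≈ -0.68620)
u = 22034 (u = 22990 + ((1002 + (-80 + 14)) - 1892) = 22990 + ((1002 - 66) - 1892) = 22990 + (936 - 1892) = 22990 - 956 = 22034)
√(1/(b(149) + U) + u) = √(1/(149² - 2963/4318) + 22034) = √(1/(22201 - 2963/4318) + 22034) = √(1/(95860955/4318) + 22034) = √(4318/95860955 + 22034) = √(2112200286788/95860955) = 2*√50619384160692890635/95860955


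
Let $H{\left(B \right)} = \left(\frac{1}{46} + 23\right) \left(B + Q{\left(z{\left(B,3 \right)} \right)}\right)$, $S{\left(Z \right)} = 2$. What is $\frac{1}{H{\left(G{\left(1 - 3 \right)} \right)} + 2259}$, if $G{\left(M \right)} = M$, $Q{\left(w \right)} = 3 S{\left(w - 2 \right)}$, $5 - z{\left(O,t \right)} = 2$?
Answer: $\frac{23}{54075} \approx 0.00042534$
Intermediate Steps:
$z{\left(O,t \right)} = 3$ ($z{\left(O,t \right)} = 5 - 2 = 3$)
$Q{\left(w \right)} = 6$ ($Q{\left(w \right)} = 3 \cdot 2 = 6$)
$H{\left(B \right)} = \frac{3177}{23} + \frac{1059 B}{46}$ ($H{\left(B \right)} = \left(\frac{1}{46} + 23\right) \left(B + 6\right) = \left(\frac{1}{46} + 23\right) \left(6 + B\right) = \frac{1059 \left(6 + B\right)}{46} = \frac{3177}{23} + \frac{1059 B}{46}$)
$\frac{1}{H{\left(G{\left(1 - 3 \right)} \right)} + 2259} = \frac{1}{\left(\frac{3177}{23} + \frac{1059 \left(1 - 3\right)}{46}\right) + 2259} = \frac{1}{\left(\frac{3177}{23} + \frac{1059}{46} \left(-2\right)\right) + 2259} = \frac{1}{\left(\frac{3177}{23} - \frac{1059}{23}\right) + 2259} = \frac{1}{\frac{2118}{23} + 2259} = \frac{1}{\frac{54075}{23}} = \frac{23}{54075}$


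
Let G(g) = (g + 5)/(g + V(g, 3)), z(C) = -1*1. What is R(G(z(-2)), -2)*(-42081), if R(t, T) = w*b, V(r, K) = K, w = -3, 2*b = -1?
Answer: -126243/2 ≈ -63122.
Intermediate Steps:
b = -½ (b = (½)*(-1) = -½ ≈ -0.50000)
z(C) = -1
G(g) = (5 + g)/(3 + g) (G(g) = (g + 5)/(g + 3) = (5 + g)/(3 + g))
R(t, T) = 3/2 (R(t, T) = -3*(-½) = 3/2)
R(G(z(-2)), -2)*(-42081) = (3/2)*(-42081) = -126243/2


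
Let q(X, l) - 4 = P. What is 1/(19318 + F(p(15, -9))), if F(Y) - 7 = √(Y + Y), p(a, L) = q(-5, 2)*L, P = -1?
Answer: 19325/373455679 - 3*I*√6/373455679 ≈ 5.1746e-5 - 1.9677e-8*I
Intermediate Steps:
q(X, l) = 3 (q(X, l) = 4 - 1 = 3)
p(a, L) = 3*L
F(Y) = 7 + √2*√Y (F(Y) = 7 + √(Y + Y) = 7 + √(2*Y) = 7 + √2*√Y)
1/(19318 + F(p(15, -9))) = 1/(19318 + (7 + √2*√(3*(-9)))) = 1/(19318 + (7 + √2*√(-27))) = 1/(19318 + (7 + √2*(3*I*√3))) = 1/(19318 + (7 + 3*I*√6)) = 1/(19325 + 3*I*√6)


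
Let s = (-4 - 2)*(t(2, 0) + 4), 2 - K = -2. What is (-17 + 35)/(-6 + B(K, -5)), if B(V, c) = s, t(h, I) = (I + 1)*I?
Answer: -⅗ ≈ -0.60000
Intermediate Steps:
t(h, I) = I*(1 + I) (t(h, I) = (1 + I)*I = I*(1 + I))
K = 4 (K = 2 - 1*(-2) = 2 + 2 = 4)
s = -24 (s = (-4 - 2)*(0*(1 + 0) + 4) = -6*(0*1 + 4) = -6*(0 + 4) = -6*4 = -24)
B(V, c) = -24
(-17 + 35)/(-6 + B(K, -5)) = (-17 + 35)/(-6 - 24) = 18/(-30) = 18*(-1/30) = -⅗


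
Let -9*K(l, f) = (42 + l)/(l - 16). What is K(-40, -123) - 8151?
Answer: -2054051/252 ≈ -8151.0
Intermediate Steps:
K(l, f) = -(42 + l)/(9*(-16 + l)) (K(l, f) = -(42 + l)/(9*(l - 16)) = -(42 + l)/(9*(-16 + l)))
K(-40, -123) - 8151 = (-42 - 1*(-40))/(9*(-16 - 40)) - 8151 = (⅑)*(-42 + 40)/(-56) - 8151 = (⅑)*(-1/56)*(-2) - 8151 = 1/252 - 8151 = -2054051/252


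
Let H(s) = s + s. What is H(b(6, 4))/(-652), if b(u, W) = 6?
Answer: -3/163 ≈ -0.018405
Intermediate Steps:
H(s) = 2*s
H(b(6, 4))/(-652) = (2*6)/(-652) = 12*(-1/652) = -3/163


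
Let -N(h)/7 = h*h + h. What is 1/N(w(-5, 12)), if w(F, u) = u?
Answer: -1/1092 ≈ -0.00091575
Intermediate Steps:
N(h) = -7*h - 7*h² (N(h) = -7*(h*h + h) = -7*(h² + h) = -7*(h + h²) = -7*h - 7*h²)
1/N(w(-5, 12)) = 1/(-7*12*(1 + 12)) = 1/(-7*12*13) = 1/(-1092) = -1/1092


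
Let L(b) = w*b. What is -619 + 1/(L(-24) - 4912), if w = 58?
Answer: -3902177/6304 ≈ -619.00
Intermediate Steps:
L(b) = 58*b
-619 + 1/(L(-24) - 4912) = -619 + 1/(58*(-24) - 4912) = -619 + 1/(-1392 - 4912) = -619 + 1/(-6304) = -619 - 1/6304 = -3902177/6304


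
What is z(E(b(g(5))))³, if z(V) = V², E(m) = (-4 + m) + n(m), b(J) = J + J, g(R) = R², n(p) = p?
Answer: 782757789696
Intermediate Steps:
b(J) = 2*J
E(m) = -4 + 2*m (E(m) = (-4 + m) + m = -4 + 2*m)
z(E(b(g(5))))³ = ((-4 + 2*(2*5²))²)³ = ((-4 + 2*(2*25))²)³ = ((-4 + 2*50)²)³ = ((-4 + 100)²)³ = (96²)³ = 9216³ = 782757789696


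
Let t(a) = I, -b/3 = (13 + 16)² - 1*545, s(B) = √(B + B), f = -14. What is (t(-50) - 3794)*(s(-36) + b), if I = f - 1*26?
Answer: 3404592 - 23004*I*√2 ≈ 3.4046e+6 - 32533.0*I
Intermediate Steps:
s(B) = √2*√B (s(B) = √(2*B) = √2*√B)
I = -40 (I = -14 - 1*26 = -14 - 26 = -40)
b = -888 (b = -3*((13 + 16)² - 1*545) = -3*(29² - 545) = -3*(841 - 545) = -3*296 = -888)
t(a) = -40
(t(-50) - 3794)*(s(-36) + b) = (-40 - 3794)*(√2*√(-36) - 888) = -3834*(√2*(6*I) - 888) = -3834*(6*I*√2 - 888) = -3834*(-888 + 6*I*√2) = 3404592 - 23004*I*√2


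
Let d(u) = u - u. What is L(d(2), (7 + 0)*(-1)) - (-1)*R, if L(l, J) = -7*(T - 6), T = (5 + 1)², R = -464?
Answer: -674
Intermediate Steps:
T = 36 (T = 6² = 36)
d(u) = 0
L(l, J) = -210 (L(l, J) = -7*(36 - 6) = -7*30 = -210)
L(d(2), (7 + 0)*(-1)) - (-1)*R = -210 - (-1)*(-464) = -210 - 1*464 = -210 - 464 = -674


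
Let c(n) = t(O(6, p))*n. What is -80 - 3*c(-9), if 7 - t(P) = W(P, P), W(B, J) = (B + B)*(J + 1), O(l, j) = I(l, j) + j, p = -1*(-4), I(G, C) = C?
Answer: -3779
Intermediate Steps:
p = 4
O(l, j) = 2*j (O(l, j) = j + j = 2*j)
W(B, J) = 2*B*(1 + J) (W(B, J) = (2*B)*(1 + J) = 2*B*(1 + J))
t(P) = 7 - 2*P*(1 + P)
c(n) = -137*n (c(n) = (7 - 2*2*4*(1 + 2*4))*n = (7 - 2*8*(1 + 8))*n = (7 - 2*8*9)*n = (7 - 144)*n = -137*n)
-80 - 3*c(-9) = -80 - (-411)*(-9) = -80 - 3*1233 = -80 - 3699 = -3779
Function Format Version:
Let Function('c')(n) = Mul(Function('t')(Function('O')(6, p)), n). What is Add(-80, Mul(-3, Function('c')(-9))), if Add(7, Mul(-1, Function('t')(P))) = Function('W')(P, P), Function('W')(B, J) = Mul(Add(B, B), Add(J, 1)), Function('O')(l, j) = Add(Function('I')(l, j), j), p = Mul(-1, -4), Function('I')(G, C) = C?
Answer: -3779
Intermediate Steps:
p = 4
Function('O')(l, j) = Mul(2, j) (Function('O')(l, j) = Add(j, j) = Mul(2, j))
Function('W')(B, J) = Mul(2, B, Add(1, J)) (Function('W')(B, J) = Mul(Mul(2, B), Add(1, J)) = Mul(2, B, Add(1, J)))
Function('t')(P) = Add(7, Mul(-2, P, Add(1, P))) (Function('t')(P) = Add(7, Mul(-1, Mul(2, P, Add(1, P)))) = Add(7, Mul(-2, P, Add(1, P))))
Function('c')(n) = Mul(-137, n) (Function('c')(n) = Mul(Add(7, Mul(-2, Mul(2, 4), Add(1, Mul(2, 4)))), n) = Mul(Add(7, Mul(-2, 8, Add(1, 8))), n) = Mul(Add(7, Mul(-2, 8, 9)), n) = Mul(Add(7, -144), n) = Mul(-137, n))
Add(-80, Mul(-3, Function('c')(-9))) = Add(-80, Mul(-3, Mul(-137, -9))) = Add(-80, Mul(-3, 1233)) = Add(-80, -3699) = -3779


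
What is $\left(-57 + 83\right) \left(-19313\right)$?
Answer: $-502138$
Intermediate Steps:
$\left(-57 + 83\right) \left(-19313\right) = 26 \left(-19313\right) = -502138$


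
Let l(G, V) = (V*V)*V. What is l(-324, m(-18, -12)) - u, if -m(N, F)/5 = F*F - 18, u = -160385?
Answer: -249886615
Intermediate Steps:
m(N, F) = 90 - 5*F² (m(N, F) = -5*(F*F - 18) = -5*(F² - 18) = -5*(-18 + F²) = 90 - 5*F²)
l(G, V) = V³ (l(G, V) = V²*V = V³)
l(-324, m(-18, -12)) - u = (90 - 5*(-12)²)³ - 1*(-160385) = (90 - 5*144)³ + 160385 = (90 - 720)³ + 160385 = (-630)³ + 160385 = -250047000 + 160385 = -249886615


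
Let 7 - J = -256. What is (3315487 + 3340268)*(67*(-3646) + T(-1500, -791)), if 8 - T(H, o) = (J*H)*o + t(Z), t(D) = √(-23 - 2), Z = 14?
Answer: -2078550847769370 - 33278775*I ≈ -2.0786e+15 - 3.3279e+7*I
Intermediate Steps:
t(D) = 5*I (t(D) = √(-25) = 5*I)
J = 263 (J = 7 - 1*(-256) = 7 + 256 = 263)
T(H, o) = 8 - 5*I - 263*H*o (T(H, o) = 8 - ((263*H)*o + 5*I) = 8 - (263*H*o + 5*I) = 8 - (5*I + 263*H*o) = 8 + (-5*I - 263*H*o) = 8 - 5*I - 263*H*o)
(3315487 + 3340268)*(67*(-3646) + T(-1500, -791)) = (3315487 + 3340268)*(67*(-3646) + (8 - 5*I - 263*(-1500)*(-791))) = 6655755*(-244282 + (8 - 5*I - 312049500)) = 6655755*(-244282 + (-312049492 - 5*I)) = 6655755*(-312293774 - 5*I) = -2078550847769370 - 33278775*I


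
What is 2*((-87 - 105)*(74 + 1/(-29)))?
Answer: -823680/29 ≈ -28403.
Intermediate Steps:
2*((-87 - 105)*(74 + 1/(-29))) = 2*(-192*(74 - 1/29)) = 2*(-192*2145/29) = 2*(-411840/29) = -823680/29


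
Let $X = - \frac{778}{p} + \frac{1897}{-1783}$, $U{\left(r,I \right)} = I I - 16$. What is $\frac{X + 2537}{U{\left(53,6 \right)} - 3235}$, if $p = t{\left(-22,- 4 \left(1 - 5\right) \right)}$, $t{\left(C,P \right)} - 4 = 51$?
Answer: $- \frac{247299396}{315278975} \approx -0.78438$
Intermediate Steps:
$t{\left(C,P \right)} = 55$ ($t{\left(C,P \right)} = 4 + 51 = 55$)
$U{\left(r,I \right)} = -16 + I^{2}$ ($U{\left(r,I \right)} = I^{2} - 16 = -16 + I^{2}$)
$p = 55$
$X = - \frac{1491509}{98065}$ ($X = - \frac{778}{55} + \frac{1897}{-1783} = \left(-778\right) \frac{1}{55} + 1897 \left(- \frac{1}{1783}\right) = - \frac{778}{55} - \frac{1897}{1783} = - \frac{1491509}{98065} \approx -15.209$)
$\frac{X + 2537}{U{\left(53,6 \right)} - 3235} = \frac{- \frac{1491509}{98065} + 2537}{\left(-16 + 6^{2}\right) - 3235} = \frac{247299396}{98065 \left(\left(-16 + 36\right) - 3235\right)} = \frac{247299396}{98065 \left(20 - 3235\right)} = \frac{247299396}{98065 \left(-3215\right)} = \frac{247299396}{98065} \left(- \frac{1}{3215}\right) = - \frac{247299396}{315278975}$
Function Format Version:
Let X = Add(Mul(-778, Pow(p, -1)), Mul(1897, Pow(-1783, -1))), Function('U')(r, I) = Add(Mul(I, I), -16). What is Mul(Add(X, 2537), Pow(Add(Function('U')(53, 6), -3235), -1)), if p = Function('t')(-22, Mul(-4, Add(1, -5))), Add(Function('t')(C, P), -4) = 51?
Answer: Rational(-247299396, 315278975) ≈ -0.78438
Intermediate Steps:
Function('t')(C, P) = 55 (Function('t')(C, P) = Add(4, 51) = 55)
Function('U')(r, I) = Add(-16, Pow(I, 2)) (Function('U')(r, I) = Add(Pow(I, 2), -16) = Add(-16, Pow(I, 2)))
p = 55
X = Rational(-1491509, 98065) (X = Add(Mul(-778, Pow(55, -1)), Mul(1897, Pow(-1783, -1))) = Add(Mul(-778, Rational(1, 55)), Mul(1897, Rational(-1, 1783))) = Add(Rational(-778, 55), Rational(-1897, 1783)) = Rational(-1491509, 98065) ≈ -15.209)
Mul(Add(X, 2537), Pow(Add(Function('U')(53, 6), -3235), -1)) = Mul(Add(Rational(-1491509, 98065), 2537), Pow(Add(Add(-16, Pow(6, 2)), -3235), -1)) = Mul(Rational(247299396, 98065), Pow(Add(Add(-16, 36), -3235), -1)) = Mul(Rational(247299396, 98065), Pow(Add(20, -3235), -1)) = Mul(Rational(247299396, 98065), Pow(-3215, -1)) = Mul(Rational(247299396, 98065), Rational(-1, 3215)) = Rational(-247299396, 315278975)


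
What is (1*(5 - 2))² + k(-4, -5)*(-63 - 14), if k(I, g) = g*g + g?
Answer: -1531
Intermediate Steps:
k(I, g) = g + g² (k(I, g) = g² + g = g + g²)
(1*(5 - 2))² + k(-4, -5)*(-63 - 14) = (1*(5 - 2))² + (-5*(1 - 5))*(-63 - 14) = (1*3)² - 5*(-4)*(-77) = 3² + 20*(-77) = 9 - 1540 = -1531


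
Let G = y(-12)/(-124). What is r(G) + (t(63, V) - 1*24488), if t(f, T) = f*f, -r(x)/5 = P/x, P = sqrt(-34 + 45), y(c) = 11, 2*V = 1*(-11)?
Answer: -20519 + 620*sqrt(11)/11 ≈ -20332.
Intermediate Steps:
V = -11/2 (V = (1*(-11))/2 = (1/2)*(-11) = -11/2 ≈ -5.5000)
P = sqrt(11) ≈ 3.3166
G = -11/124 (G = 11/(-124) = 11*(-1/124) = -11/124 ≈ -0.088710)
r(x) = -5*sqrt(11)/x
t(f, T) = f**2
r(G) + (t(63, V) - 1*24488) = -5*sqrt(11)/(-11/124) + (63**2 - 1*24488) = -5*sqrt(11)*(-124/11) + (3969 - 24488) = 620*sqrt(11)/11 - 20519 = -20519 + 620*sqrt(11)/11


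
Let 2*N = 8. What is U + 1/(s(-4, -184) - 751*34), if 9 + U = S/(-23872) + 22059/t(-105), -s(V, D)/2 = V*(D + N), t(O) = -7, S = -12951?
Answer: -7121213323601/2253731648 ≈ -3159.7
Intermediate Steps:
N = 4 (N = (½)*8 = 4)
s(V, D) = -2*V*(4 + D) (s(V, D) = -2*V*(D + 4) = -2*V*(4 + D))
U = -528005727/167104 (U = -9 + (-12951/(-23872) + 22059/(-7)) = -9 + (-12951*(-1/23872) + 22059*(-⅐)) = -9 + (12951/23872 - 22059/7) = -9 - 526501791/167104 = -528005727/167104 ≈ -3159.7)
U + 1/(s(-4, -184) - 751*34) = -528005727/167104 + 1/(-2*(-4)*(4 - 184) - 751*34) = -528005727/167104 + 1/(-2*(-4)*(-180) - 25534) = -528005727/167104 + 1/(-1440 - 25534) = -528005727/167104 + 1/(-26974) = -528005727/167104 - 1/26974 = -7121213323601/2253731648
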